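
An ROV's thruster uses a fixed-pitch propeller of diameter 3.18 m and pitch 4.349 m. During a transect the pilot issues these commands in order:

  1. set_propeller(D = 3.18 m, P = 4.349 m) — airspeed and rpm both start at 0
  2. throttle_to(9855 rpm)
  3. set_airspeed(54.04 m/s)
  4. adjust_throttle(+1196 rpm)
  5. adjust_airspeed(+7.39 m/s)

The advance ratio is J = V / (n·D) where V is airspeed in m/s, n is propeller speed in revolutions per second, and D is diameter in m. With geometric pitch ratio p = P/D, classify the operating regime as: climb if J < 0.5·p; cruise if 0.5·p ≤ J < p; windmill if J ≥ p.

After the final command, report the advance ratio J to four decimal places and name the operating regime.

set_propeller: D = 3.18 m, P = 4.349 m (p = P/D = 1.367610); state ← (V=0, rpm=0)
throttle_to(9855): rpm ← 9855
set_airspeed(54.04): V ← 54.04 m/s
adjust_throttle(+1196): rpm ← 9855 +1196 = 11051
adjust_airspeed(+7.39): V ← 54.04 +7.39 = 61.43 m/s
final state: V = 61.43 m/s, rpm = 11051 → n = rpm/60 = 184.183333 rev/s
J = V / (n·D) = 61.43 / (184.183333 × 3.18) = 0.104883
regime bands: climb J<0.6838 | cruise [0.6838, 1.3676) | windmill J≥1.3676
J = 0.1049 → climb

J = 0.1049, regime = climb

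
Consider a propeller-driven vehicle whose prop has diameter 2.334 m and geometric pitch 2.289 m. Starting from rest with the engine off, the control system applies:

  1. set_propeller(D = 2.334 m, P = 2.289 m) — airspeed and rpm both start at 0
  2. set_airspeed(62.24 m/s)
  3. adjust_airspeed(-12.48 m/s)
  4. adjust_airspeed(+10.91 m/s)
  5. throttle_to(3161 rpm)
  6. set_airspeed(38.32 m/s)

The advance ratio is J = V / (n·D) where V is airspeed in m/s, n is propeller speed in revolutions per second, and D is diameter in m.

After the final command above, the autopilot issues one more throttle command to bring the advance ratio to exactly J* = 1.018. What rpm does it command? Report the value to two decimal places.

set_propeller: D = 2.334 m, P = 2.289 m (p = P/D = 0.980720); state ← (V=0, rpm=0)
set_airspeed(62.24): V ← 62.24 m/s
adjust_airspeed(-12.48): V ← 62.24 -12.48 = 49.76 m/s
adjust_airspeed(+10.91): V ← 49.76 +10.91 = 60.67 m/s
throttle_to(3161): rpm ← 3161
set_airspeed(38.32): V ← 38.32 m/s
final state: V = 38.32 m/s, rpm = 3161 → n = rpm/60 = 52.683333 rev/s
target J* = 1.018; solve J* = V/(n·D) for n: n = V/(J*·D) = 38.32/(1.018 × 2.334) = 16.127865 rev/s
rpm = 60·n = 967.671880

rpm = 967.67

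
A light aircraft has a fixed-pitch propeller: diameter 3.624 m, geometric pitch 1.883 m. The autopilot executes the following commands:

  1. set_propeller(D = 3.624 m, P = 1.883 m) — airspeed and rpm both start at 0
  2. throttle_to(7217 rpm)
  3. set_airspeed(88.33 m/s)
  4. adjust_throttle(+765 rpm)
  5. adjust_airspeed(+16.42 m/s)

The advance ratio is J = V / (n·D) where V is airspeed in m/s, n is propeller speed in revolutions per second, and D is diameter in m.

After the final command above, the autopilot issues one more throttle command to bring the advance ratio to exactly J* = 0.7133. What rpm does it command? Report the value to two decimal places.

set_propeller: D = 3.624 m, P = 1.883 m (p = P/D = 0.519592); state ← (V=0, rpm=0)
throttle_to(7217): rpm ← 7217
set_airspeed(88.33): V ← 88.33 m/s
adjust_throttle(+765): rpm ← 7217 +765 = 7982
adjust_airspeed(+16.42): V ← 88.33 +16.42 = 104.75 m/s
final state: V = 104.75 m/s, rpm = 7982 → n = rpm/60 = 133.033333 rev/s
target J* = 0.7133; solve J* = V/(n·D) for n: n = V/(J*·D) = 104.75/(0.7133 × 3.624) = 40.522256 rev/s
rpm = 60·n = 2431.335375

rpm = 2431.34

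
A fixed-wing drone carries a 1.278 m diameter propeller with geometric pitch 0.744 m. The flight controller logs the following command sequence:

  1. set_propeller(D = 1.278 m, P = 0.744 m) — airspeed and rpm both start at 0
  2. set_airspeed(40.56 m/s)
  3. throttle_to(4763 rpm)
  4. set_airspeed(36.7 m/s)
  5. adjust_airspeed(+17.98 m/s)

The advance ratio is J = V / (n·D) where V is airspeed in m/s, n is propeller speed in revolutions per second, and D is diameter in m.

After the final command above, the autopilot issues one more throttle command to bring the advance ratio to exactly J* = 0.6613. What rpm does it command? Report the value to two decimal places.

set_propeller: D = 1.278 m, P = 0.744 m (p = P/D = 0.582160); state ← (V=0, rpm=0)
set_airspeed(40.56): V ← 40.56 m/s
throttle_to(4763): rpm ← 4763
set_airspeed(36.7): V ← 36.7 m/s
adjust_airspeed(+17.98): V ← 36.7 +17.98 = 54.68 m/s
final state: V = 54.68 m/s, rpm = 4763 → n = rpm/60 = 79.383333 rev/s
target J* = 0.6613; solve J* = V/(n·D) for n: n = V/(J*·D) = 54.68/(0.6613 × 1.278) = 64.699233 rev/s
rpm = 60·n = 3881.953955

rpm = 3881.95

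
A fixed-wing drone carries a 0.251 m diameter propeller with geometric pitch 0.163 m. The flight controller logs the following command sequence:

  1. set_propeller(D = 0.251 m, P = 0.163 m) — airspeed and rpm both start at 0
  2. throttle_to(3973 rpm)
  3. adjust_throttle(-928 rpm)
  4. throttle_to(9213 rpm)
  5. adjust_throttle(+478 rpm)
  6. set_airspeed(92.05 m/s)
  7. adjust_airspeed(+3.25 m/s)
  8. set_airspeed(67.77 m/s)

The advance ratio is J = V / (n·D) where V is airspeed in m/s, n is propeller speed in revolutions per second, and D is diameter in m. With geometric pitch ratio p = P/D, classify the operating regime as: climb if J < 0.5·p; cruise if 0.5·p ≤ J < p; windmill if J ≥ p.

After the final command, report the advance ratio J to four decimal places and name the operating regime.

set_propeller: D = 0.251 m, P = 0.163 m (p = P/D = 0.649402); state ← (V=0, rpm=0)
throttle_to(3973): rpm ← 3973
adjust_throttle(-928): rpm ← 3973 -928 = 3045
throttle_to(9213): rpm ← 9213
adjust_throttle(+478): rpm ← 9213 +478 = 9691
set_airspeed(92.05): V ← 92.05 m/s
adjust_airspeed(+3.25): V ← 92.05 +3.25 = 95.3 m/s
set_airspeed(67.77): V ← 67.77 m/s
final state: V = 67.77 m/s, rpm = 9691 → n = rpm/60 = 161.516667 rev/s
J = V / (n·D) = 67.77 / (161.516667 × 0.251) = 1.671654
regime bands: climb J<0.3247 | cruise [0.3247, 0.6494) | windmill J≥0.6494
J = 1.6717 → windmill

J = 1.6717, regime = windmill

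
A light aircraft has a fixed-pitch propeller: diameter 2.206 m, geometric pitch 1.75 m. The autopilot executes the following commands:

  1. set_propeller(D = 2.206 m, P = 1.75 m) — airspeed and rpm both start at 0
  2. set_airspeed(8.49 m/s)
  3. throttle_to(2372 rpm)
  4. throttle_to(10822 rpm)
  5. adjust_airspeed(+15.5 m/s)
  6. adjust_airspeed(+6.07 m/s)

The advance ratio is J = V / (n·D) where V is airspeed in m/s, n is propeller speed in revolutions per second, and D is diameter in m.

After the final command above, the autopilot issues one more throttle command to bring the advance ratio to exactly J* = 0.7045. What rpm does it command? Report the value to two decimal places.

rpm = 1160.52

set_propeller: D = 2.206 m, P = 1.75 m (p = P/D = 0.793291); state ← (V=0, rpm=0)
set_airspeed(8.49): V ← 8.49 m/s
throttle_to(2372): rpm ← 2372
throttle_to(10822): rpm ← 10822
adjust_airspeed(+15.5): V ← 8.49 +15.5 = 23.99 m/s
adjust_airspeed(+6.07): V ← 23.99 +6.07 = 30.06 m/s
final state: V = 30.06 m/s, rpm = 10822 → n = rpm/60 = 180.366667 rev/s
target J* = 0.7045; solve J* = V/(n·D) for n: n = V/(J*·D) = 30.06/(0.7045 × 2.206) = 19.342049 rev/s
rpm = 60·n = 1160.522917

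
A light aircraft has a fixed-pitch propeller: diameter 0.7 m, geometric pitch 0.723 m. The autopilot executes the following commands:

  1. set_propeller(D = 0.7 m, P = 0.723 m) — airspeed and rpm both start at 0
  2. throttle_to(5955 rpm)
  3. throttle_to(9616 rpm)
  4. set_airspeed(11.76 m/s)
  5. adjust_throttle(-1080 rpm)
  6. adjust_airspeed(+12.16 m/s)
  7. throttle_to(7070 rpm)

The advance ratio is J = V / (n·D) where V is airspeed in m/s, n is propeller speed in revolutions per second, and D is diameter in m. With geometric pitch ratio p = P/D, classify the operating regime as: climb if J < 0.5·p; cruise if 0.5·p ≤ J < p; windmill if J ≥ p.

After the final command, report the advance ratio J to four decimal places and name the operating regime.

set_propeller: D = 0.7 m, P = 0.723 m (p = P/D = 1.032857); state ← (V=0, rpm=0)
throttle_to(5955): rpm ← 5955
throttle_to(9616): rpm ← 9616
set_airspeed(11.76): V ← 11.76 m/s
adjust_throttle(-1080): rpm ← 9616 -1080 = 8536
adjust_airspeed(+12.16): V ← 11.76 +12.16 = 23.92 m/s
throttle_to(7070): rpm ← 7070
final state: V = 23.92 m/s, rpm = 7070 → n = rpm/60 = 117.833333 rev/s
J = V / (n·D) = 23.92 / (117.833333 × 0.7) = 0.289998
regime bands: climb J<0.5164 | cruise [0.5164, 1.0329) | windmill J≥1.0329
J = 0.2900 → climb

J = 0.2900, regime = climb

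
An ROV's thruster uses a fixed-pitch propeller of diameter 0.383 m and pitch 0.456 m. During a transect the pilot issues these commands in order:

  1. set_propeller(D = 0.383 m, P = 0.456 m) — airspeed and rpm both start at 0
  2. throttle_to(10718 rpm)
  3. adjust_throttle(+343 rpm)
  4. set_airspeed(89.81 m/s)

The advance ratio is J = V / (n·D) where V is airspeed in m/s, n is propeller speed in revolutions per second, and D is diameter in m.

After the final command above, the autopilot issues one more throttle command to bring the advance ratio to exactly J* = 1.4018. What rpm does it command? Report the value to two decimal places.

set_propeller: D = 0.383 m, P = 0.456 m (p = P/D = 1.190601); state ← (V=0, rpm=0)
throttle_to(10718): rpm ← 10718
adjust_throttle(+343): rpm ← 10718 +343 = 11061
set_airspeed(89.81): V ← 89.81 m/s
final state: V = 89.81 m/s, rpm = 11061 → n = rpm/60 = 184.350000 rev/s
target J* = 1.4018; solve J* = V/(n·D) for n: n = V/(J*·D) = 89.81/(1.4018 × 0.383) = 167.278400 rev/s
rpm = 60·n = 10036.704021

rpm = 10036.70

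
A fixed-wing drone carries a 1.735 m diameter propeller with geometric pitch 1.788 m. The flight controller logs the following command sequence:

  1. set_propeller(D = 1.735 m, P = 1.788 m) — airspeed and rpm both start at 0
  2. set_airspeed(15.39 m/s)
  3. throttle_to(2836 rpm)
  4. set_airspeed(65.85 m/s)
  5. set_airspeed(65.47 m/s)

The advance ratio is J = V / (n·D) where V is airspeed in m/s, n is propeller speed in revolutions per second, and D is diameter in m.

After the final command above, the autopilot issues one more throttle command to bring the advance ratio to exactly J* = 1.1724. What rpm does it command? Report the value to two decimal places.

set_propeller: D = 1.735 m, P = 1.788 m (p = P/D = 1.030548); state ← (V=0, rpm=0)
set_airspeed(15.39): V ← 15.39 m/s
throttle_to(2836): rpm ← 2836
set_airspeed(65.85): V ← 65.85 m/s
set_airspeed(65.47): V ← 65.47 m/s
final state: V = 65.47 m/s, rpm = 2836 → n = rpm/60 = 47.266667 rev/s
target J* = 1.1724; solve J* = V/(n·D) for n: n = V/(J*·D) = 65.47/(1.1724 × 1.735) = 32.186003 rev/s
rpm = 60·n = 1931.160200

rpm = 1931.16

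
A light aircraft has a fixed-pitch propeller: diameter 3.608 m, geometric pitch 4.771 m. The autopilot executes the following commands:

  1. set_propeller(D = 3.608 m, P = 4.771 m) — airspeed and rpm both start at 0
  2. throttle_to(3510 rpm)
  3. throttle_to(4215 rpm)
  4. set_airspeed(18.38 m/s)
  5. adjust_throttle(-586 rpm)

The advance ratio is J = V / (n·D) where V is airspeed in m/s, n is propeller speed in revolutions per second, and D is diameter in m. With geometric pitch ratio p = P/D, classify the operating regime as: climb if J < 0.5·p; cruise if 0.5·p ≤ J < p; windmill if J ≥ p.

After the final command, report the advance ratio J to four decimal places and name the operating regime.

J = 0.0842, regime = climb

set_propeller: D = 3.608 m, P = 4.771 m (p = P/D = 1.322339); state ← (V=0, rpm=0)
throttle_to(3510): rpm ← 3510
throttle_to(4215): rpm ← 4215
set_airspeed(18.38): V ← 18.38 m/s
adjust_throttle(-586): rpm ← 4215 -586 = 3629
final state: V = 18.38 m/s, rpm = 3629 → n = rpm/60 = 60.483333 rev/s
J = V / (n·D) = 18.38 / (60.483333 × 3.608) = 0.084225
regime bands: climb J<0.6612 | cruise [0.6612, 1.3223) | windmill J≥1.3223
J = 0.0842 → climb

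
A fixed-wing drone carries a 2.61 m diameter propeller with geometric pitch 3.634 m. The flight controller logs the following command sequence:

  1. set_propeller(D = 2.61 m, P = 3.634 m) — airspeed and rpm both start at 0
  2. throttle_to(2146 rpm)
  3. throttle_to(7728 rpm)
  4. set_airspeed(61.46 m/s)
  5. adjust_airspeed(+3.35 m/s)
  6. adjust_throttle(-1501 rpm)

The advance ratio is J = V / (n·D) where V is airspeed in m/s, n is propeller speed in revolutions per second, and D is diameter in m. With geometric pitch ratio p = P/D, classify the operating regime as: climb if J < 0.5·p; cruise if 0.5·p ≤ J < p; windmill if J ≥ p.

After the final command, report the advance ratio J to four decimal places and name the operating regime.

J = 0.2393, regime = climb

set_propeller: D = 2.61 m, P = 3.634 m (p = P/D = 1.392337); state ← (V=0, rpm=0)
throttle_to(2146): rpm ← 2146
throttle_to(7728): rpm ← 7728
set_airspeed(61.46): V ← 61.46 m/s
adjust_airspeed(+3.35): V ← 61.46 +3.35 = 64.81 m/s
adjust_throttle(-1501): rpm ← 7728 -1501 = 6227
final state: V = 64.81 m/s, rpm = 6227 → n = rpm/60 = 103.783333 rev/s
J = V / (n·D) = 64.81 / (103.783333 × 2.61) = 0.239262
regime bands: climb J<0.6962 | cruise [0.6962, 1.3923) | windmill J≥1.3923
J = 0.2393 → climb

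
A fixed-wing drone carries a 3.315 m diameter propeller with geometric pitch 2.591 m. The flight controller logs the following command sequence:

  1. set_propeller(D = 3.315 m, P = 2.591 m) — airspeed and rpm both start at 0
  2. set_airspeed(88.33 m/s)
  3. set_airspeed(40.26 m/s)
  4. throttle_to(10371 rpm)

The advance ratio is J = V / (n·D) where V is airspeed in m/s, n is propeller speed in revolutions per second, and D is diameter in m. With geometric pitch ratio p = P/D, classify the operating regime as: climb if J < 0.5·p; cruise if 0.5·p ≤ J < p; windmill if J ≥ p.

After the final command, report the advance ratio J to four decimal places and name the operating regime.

set_propeller: D = 3.315 m, P = 2.591 m (p = P/D = 0.781599); state ← (V=0, rpm=0)
set_airspeed(88.33): V ← 88.33 m/s
set_airspeed(40.26): V ← 40.26 m/s
throttle_to(10371): rpm ← 10371
final state: V = 40.26 m/s, rpm = 10371 → n = rpm/60 = 172.850000 rev/s
J = V / (n·D) = 40.26 / (172.850000 × 3.315) = 0.070262
regime bands: climb J<0.3908 | cruise [0.3908, 0.7816) | windmill J≥0.7816
J = 0.0703 → climb

J = 0.0703, regime = climb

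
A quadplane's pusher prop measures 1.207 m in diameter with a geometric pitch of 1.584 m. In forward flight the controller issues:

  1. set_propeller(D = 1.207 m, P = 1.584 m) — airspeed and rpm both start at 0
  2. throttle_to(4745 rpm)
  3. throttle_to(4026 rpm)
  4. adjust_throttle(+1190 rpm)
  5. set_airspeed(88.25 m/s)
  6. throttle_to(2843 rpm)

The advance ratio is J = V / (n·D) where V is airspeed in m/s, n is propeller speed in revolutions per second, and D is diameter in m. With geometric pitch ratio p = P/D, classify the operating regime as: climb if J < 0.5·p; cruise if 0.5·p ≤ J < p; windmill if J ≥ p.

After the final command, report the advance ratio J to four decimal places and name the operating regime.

set_propeller: D = 1.207 m, P = 1.584 m (p = P/D = 1.312345); state ← (V=0, rpm=0)
throttle_to(4745): rpm ← 4745
throttle_to(4026): rpm ← 4026
adjust_throttle(+1190): rpm ← 4026 +1190 = 5216
set_airspeed(88.25): V ← 88.25 m/s
throttle_to(2843): rpm ← 2843
final state: V = 88.25 m/s, rpm = 2843 → n = rpm/60 = 47.383333 rev/s
J = V / (n·D) = 88.25 / (47.383333 × 1.207) = 1.543057
regime bands: climb J<0.6562 | cruise [0.6562, 1.3123) | windmill J≥1.3123
J = 1.5431 → windmill

J = 1.5431, regime = windmill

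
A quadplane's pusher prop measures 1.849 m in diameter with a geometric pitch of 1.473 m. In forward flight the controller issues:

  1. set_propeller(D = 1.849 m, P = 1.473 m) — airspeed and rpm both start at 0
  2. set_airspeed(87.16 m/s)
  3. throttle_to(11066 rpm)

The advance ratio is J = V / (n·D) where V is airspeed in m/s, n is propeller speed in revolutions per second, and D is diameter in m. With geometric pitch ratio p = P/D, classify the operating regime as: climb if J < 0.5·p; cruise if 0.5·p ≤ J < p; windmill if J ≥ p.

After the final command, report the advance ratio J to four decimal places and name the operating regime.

set_propeller: D = 1.849 m, P = 1.473 m (p = P/D = 0.796647); state ← (V=0, rpm=0)
set_airspeed(87.16): V ← 87.16 m/s
throttle_to(11066): rpm ← 11066
final state: V = 87.16 m/s, rpm = 11066 → n = rpm/60 = 184.433333 rev/s
J = V / (n·D) = 87.16 / (184.433333 × 1.849) = 0.255588
regime bands: climb J<0.3983 | cruise [0.3983, 0.7966) | windmill J≥0.7966
J = 0.2556 → climb

J = 0.2556, regime = climb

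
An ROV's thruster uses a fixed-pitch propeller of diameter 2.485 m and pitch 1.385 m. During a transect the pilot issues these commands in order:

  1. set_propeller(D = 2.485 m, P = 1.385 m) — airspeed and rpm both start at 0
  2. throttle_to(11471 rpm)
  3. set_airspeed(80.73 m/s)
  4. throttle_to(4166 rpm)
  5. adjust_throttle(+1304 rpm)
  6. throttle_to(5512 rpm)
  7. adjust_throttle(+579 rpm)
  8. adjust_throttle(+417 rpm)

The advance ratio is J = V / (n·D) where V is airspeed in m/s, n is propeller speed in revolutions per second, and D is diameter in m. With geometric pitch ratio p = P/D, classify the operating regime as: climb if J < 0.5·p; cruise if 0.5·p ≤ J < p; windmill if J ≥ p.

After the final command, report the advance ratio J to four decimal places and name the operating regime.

J = 0.2995, regime = cruise

set_propeller: D = 2.485 m, P = 1.385 m (p = P/D = 0.557344); state ← (V=0, rpm=0)
throttle_to(11471): rpm ← 11471
set_airspeed(80.73): V ← 80.73 m/s
throttle_to(4166): rpm ← 4166
adjust_throttle(+1304): rpm ← 4166 +1304 = 5470
throttle_to(5512): rpm ← 5512
adjust_throttle(+579): rpm ← 5512 +579 = 6091
adjust_throttle(+417): rpm ← 6091 +417 = 6508
final state: V = 80.73 m/s, rpm = 6508 → n = rpm/60 = 108.466667 rev/s
J = V / (n·D) = 80.73 / (108.466667 × 2.485) = 0.299511
regime bands: climb J<0.2787 | cruise [0.2787, 0.5573) | windmill J≥0.5573
J = 0.2995 → cruise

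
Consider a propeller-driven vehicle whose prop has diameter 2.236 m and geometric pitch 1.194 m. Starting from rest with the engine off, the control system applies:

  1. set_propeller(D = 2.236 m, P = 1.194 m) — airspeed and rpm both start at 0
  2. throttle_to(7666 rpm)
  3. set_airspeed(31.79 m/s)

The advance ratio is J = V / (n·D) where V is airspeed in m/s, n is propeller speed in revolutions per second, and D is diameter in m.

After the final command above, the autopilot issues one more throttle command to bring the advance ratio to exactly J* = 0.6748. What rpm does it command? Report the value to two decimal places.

rpm = 1264.14

set_propeller: D = 2.236 m, P = 1.194 m (p = P/D = 0.533989); state ← (V=0, rpm=0)
throttle_to(7666): rpm ← 7666
set_airspeed(31.79): V ← 31.79 m/s
final state: V = 31.79 m/s, rpm = 7666 → n = rpm/60 = 127.766667 rev/s
target J* = 0.6748; solve J* = V/(n·D) for n: n = V/(J*·D) = 31.79/(0.6748 × 2.236) = 21.068987 rev/s
rpm = 60·n = 1264.139219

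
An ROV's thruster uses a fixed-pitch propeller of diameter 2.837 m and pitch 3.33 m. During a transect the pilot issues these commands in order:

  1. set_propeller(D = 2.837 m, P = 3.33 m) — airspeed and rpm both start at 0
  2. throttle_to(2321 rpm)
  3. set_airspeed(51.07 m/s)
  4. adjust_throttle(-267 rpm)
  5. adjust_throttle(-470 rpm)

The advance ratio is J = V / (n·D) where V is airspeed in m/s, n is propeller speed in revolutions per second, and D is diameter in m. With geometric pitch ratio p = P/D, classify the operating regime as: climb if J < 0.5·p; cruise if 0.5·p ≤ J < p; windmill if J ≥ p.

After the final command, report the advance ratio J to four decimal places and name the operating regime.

J = 0.6819, regime = cruise

set_propeller: D = 2.837 m, P = 3.33 m (p = P/D = 1.173775); state ← (V=0, rpm=0)
throttle_to(2321): rpm ← 2321
set_airspeed(51.07): V ← 51.07 m/s
adjust_throttle(-267): rpm ← 2321 -267 = 2054
adjust_throttle(-470): rpm ← 2054 -470 = 1584
final state: V = 51.07 m/s, rpm = 1584 → n = rpm/60 = 26.400000 rev/s
J = V / (n·D) = 51.07 / (26.400000 × 2.837) = 0.681872
regime bands: climb J<0.5869 | cruise [0.5869, 1.1738) | windmill J≥1.1738
J = 0.6819 → cruise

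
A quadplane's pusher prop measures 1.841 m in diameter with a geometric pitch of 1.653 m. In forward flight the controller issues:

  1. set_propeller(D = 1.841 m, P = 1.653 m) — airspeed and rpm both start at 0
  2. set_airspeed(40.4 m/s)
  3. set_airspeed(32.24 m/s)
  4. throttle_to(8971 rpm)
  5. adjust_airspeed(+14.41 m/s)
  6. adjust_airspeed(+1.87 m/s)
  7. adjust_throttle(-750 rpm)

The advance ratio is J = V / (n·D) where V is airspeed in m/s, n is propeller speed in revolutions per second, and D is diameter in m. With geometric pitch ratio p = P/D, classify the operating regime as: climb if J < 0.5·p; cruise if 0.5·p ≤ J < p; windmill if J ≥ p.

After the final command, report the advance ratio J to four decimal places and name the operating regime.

set_propeller: D = 1.841 m, P = 1.653 m (p = P/D = 0.897882); state ← (V=0, rpm=0)
set_airspeed(40.4): V ← 40.4 m/s
set_airspeed(32.24): V ← 32.24 m/s
throttle_to(8971): rpm ← 8971
adjust_airspeed(+14.41): V ← 32.24 +14.41 = 46.65 m/s
adjust_airspeed(+1.87): V ← 46.65 +1.87 = 48.52 m/s
adjust_throttle(-750): rpm ← 8971 -750 = 8221
final state: V = 48.52 m/s, rpm = 8221 → n = rpm/60 = 137.016667 rev/s
J = V / (n·D) = 48.52 / (137.016667 × 1.841) = 0.192351
regime bands: climb J<0.4489 | cruise [0.4489, 0.8979) | windmill J≥0.8979
J = 0.1924 → climb

J = 0.1924, regime = climb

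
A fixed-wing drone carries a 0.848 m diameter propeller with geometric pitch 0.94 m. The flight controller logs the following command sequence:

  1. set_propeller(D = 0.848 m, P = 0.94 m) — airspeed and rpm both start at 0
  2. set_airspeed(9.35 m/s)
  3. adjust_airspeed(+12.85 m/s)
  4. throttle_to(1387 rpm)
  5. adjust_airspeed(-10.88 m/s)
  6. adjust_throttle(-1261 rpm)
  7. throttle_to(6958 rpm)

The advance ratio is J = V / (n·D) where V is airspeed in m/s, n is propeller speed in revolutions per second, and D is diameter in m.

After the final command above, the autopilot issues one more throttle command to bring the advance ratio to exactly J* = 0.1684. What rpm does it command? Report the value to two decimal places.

rpm = 4756.20

set_propeller: D = 0.848 m, P = 0.94 m (p = P/D = 1.108491); state ← (V=0, rpm=0)
set_airspeed(9.35): V ← 9.35 m/s
adjust_airspeed(+12.85): V ← 9.35 +12.85 = 22.2 m/s
throttle_to(1387): rpm ← 1387
adjust_airspeed(-10.88): V ← 22.2 -10.88 = 11.32 m/s
adjust_throttle(-1261): rpm ← 1387 -1261 = 126
throttle_to(6958): rpm ← 6958
final state: V = 11.32 m/s, rpm = 6958 → n = rpm/60 = 115.966667 rev/s
target J* = 0.1684; solve J* = V/(n·D) for n: n = V/(J*·D) = 11.32/(0.1684 × 0.848) = 79.269932 rev/s
rpm = 60·n = 4756.195940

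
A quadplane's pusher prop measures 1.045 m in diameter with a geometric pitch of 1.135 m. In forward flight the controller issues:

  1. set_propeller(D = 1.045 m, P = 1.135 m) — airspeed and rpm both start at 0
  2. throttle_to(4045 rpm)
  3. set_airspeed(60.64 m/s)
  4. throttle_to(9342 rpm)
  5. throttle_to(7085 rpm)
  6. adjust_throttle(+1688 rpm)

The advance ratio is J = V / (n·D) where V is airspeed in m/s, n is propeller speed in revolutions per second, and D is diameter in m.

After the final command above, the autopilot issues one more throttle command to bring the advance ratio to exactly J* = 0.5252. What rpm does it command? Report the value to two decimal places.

set_propeller: D = 1.045 m, P = 1.135 m (p = P/D = 1.086124); state ← (V=0, rpm=0)
throttle_to(4045): rpm ← 4045
set_airspeed(60.64): V ← 60.64 m/s
throttle_to(9342): rpm ← 9342
throttle_to(7085): rpm ← 7085
adjust_throttle(+1688): rpm ← 7085 +1688 = 8773
final state: V = 60.64 m/s, rpm = 8773 → n = rpm/60 = 146.216667 rev/s
target J* = 0.5252; solve J* = V/(n·D) for n: n = V/(J*·D) = 60.64/(0.5252 × 1.045) = 110.488782 rev/s
rpm = 60·n = 6629.326900

rpm = 6629.33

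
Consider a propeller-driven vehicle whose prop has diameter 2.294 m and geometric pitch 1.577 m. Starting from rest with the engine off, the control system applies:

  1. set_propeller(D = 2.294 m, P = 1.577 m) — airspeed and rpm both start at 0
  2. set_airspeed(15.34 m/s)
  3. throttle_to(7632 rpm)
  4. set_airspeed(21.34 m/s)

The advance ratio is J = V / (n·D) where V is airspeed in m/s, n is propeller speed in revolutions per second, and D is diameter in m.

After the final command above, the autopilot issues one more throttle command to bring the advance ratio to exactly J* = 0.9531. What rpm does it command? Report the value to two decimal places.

set_propeller: D = 2.294 m, P = 1.577 m (p = P/D = 0.687446); state ← (V=0, rpm=0)
set_airspeed(15.34): V ← 15.34 m/s
throttle_to(7632): rpm ← 7632
set_airspeed(21.34): V ← 21.34 m/s
final state: V = 21.34 m/s, rpm = 7632 → n = rpm/60 = 127.200000 rev/s
target J* = 0.9531; solve J* = V/(n·D) for n: n = V/(J*·D) = 21.34/(0.9531 × 2.294) = 9.760286 rev/s
rpm = 60·n = 585.617144

rpm = 585.62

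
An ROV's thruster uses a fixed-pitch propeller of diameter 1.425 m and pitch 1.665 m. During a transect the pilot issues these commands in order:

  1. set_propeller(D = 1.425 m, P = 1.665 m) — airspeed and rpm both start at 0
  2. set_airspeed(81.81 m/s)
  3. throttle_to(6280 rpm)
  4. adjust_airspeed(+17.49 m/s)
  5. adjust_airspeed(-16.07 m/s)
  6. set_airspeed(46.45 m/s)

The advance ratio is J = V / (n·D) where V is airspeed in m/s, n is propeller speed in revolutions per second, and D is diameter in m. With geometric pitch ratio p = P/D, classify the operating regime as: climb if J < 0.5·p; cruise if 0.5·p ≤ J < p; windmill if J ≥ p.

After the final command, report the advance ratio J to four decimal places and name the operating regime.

J = 0.3114, regime = climb

set_propeller: D = 1.425 m, P = 1.665 m (p = P/D = 1.168421); state ← (V=0, rpm=0)
set_airspeed(81.81): V ← 81.81 m/s
throttle_to(6280): rpm ← 6280
adjust_airspeed(+17.49): V ← 81.81 +17.49 = 99.3 m/s
adjust_airspeed(-16.07): V ← 99.3 -16.07 = 83.23 m/s
set_airspeed(46.45): V ← 46.45 m/s
final state: V = 46.45 m/s, rpm = 6280 → n = rpm/60 = 104.666667 rev/s
J = V / (n·D) = 46.45 / (104.666667 × 1.425) = 0.311431
regime bands: climb J<0.5842 | cruise [0.5842, 1.1684) | windmill J≥1.1684
J = 0.3114 → climb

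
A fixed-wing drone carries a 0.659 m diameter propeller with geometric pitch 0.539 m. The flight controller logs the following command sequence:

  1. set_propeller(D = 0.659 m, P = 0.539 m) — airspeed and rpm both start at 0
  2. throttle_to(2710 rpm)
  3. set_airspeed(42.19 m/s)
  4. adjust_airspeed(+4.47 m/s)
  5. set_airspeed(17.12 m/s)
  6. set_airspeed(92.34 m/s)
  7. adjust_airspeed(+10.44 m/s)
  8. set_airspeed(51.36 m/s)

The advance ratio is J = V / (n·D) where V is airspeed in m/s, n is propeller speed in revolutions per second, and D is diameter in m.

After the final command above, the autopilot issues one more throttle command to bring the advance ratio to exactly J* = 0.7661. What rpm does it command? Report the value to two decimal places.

set_propeller: D = 0.659 m, P = 0.539 m (p = P/D = 0.817906); state ← (V=0, rpm=0)
throttle_to(2710): rpm ← 2710
set_airspeed(42.19): V ← 42.19 m/s
adjust_airspeed(+4.47): V ← 42.19 +4.47 = 46.66 m/s
set_airspeed(17.12): V ← 17.12 m/s
set_airspeed(92.34): V ← 92.34 m/s
adjust_airspeed(+10.44): V ← 92.34 +10.44 = 102.78 m/s
set_airspeed(51.36): V ← 51.36 m/s
final state: V = 51.36 m/s, rpm = 2710 → n = rpm/60 = 45.166667 rev/s
target J* = 0.7661; solve J* = V/(n·D) for n: n = V/(J*·D) = 51.36/(0.7661 × 0.659) = 101.731193 rev/s
rpm = 60·n = 6103.871589

rpm = 6103.87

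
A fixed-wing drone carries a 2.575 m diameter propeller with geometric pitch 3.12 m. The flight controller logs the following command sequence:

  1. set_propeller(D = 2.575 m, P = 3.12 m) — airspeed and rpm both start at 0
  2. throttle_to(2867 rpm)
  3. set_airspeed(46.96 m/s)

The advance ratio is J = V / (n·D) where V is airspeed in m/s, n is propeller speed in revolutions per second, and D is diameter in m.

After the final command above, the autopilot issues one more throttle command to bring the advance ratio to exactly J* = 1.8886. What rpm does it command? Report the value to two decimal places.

set_propeller: D = 2.575 m, P = 3.12 m (p = P/D = 1.211650); state ← (V=0, rpm=0)
throttle_to(2867): rpm ← 2867
set_airspeed(46.96): V ← 46.96 m/s
final state: V = 46.96 m/s, rpm = 2867 → n = rpm/60 = 47.783333 rev/s
target J* = 1.8886; solve J* = V/(n·D) for n: n = V/(J*·D) = 46.96/(1.8886 × 2.575) = 9.656303 rev/s
rpm = 60·n = 579.378160

rpm = 579.38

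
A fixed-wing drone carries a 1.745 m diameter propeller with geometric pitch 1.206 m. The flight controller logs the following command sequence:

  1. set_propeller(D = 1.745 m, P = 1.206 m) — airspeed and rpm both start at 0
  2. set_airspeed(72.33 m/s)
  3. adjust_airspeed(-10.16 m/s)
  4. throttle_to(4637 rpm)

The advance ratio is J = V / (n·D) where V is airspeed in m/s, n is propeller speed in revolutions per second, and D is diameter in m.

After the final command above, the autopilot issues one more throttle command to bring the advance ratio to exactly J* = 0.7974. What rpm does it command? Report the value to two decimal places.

rpm = 2680.78

set_propeller: D = 1.745 m, P = 1.206 m (p = P/D = 0.691117); state ← (V=0, rpm=0)
set_airspeed(72.33): V ← 72.33 m/s
adjust_airspeed(-10.16): V ← 72.33 -10.16 = 62.17 m/s
throttle_to(4637): rpm ← 4637
final state: V = 62.17 m/s, rpm = 4637 → n = rpm/60 = 77.283333 rev/s
target J* = 0.7974; solve J* = V/(n·D) for n: n = V/(J*·D) = 62.17/(0.7974 × 1.745) = 44.679593 rev/s
rpm = 60·n = 2680.775558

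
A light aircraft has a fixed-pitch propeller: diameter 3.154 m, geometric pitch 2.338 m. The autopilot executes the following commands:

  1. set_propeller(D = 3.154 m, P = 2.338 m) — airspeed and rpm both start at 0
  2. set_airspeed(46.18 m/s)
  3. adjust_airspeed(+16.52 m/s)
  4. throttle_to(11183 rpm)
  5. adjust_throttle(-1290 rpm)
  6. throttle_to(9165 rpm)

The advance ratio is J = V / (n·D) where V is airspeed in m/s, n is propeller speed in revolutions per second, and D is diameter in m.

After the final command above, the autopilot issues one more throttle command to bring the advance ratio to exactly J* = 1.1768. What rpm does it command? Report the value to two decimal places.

set_propeller: D = 3.154 m, P = 2.338 m (p = P/D = 0.741281); state ← (V=0, rpm=0)
set_airspeed(46.18): V ← 46.18 m/s
adjust_airspeed(+16.52): V ← 46.18 +16.52 = 62.7 m/s
throttle_to(11183): rpm ← 11183
adjust_throttle(-1290): rpm ← 11183 -1290 = 9893
throttle_to(9165): rpm ← 9165
final state: V = 62.7 m/s, rpm = 9165 → n = rpm/60 = 152.750000 rev/s
target J* = 1.1768; solve J* = V/(n·D) for n: n = V/(J*·D) = 62.7/(1.1768 × 3.154) = 16.892860 rev/s
rpm = 60·n = 1013.571622

rpm = 1013.57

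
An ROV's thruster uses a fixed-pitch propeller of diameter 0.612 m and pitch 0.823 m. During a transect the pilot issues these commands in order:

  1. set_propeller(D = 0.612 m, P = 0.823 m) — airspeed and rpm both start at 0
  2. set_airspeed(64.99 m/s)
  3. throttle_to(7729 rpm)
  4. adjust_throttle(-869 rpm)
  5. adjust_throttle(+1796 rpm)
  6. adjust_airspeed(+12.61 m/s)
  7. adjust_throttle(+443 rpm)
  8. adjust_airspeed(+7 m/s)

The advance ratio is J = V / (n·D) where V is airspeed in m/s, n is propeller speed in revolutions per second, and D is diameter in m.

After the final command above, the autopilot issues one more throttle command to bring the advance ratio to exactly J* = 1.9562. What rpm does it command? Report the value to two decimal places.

set_propeller: D = 0.612 m, P = 0.823 m (p = P/D = 1.344771); state ← (V=0, rpm=0)
set_airspeed(64.99): V ← 64.99 m/s
throttle_to(7729): rpm ← 7729
adjust_throttle(-869): rpm ← 7729 -869 = 6860
adjust_throttle(+1796): rpm ← 6860 +1796 = 8656
adjust_airspeed(+12.61): V ← 64.99 +12.61 = 77.6 m/s
adjust_throttle(+443): rpm ← 8656 +443 = 9099
adjust_airspeed(+7): V ← 77.6 +7 = 84.6 m/s
final state: V = 84.6 m/s, rpm = 9099 → n = rpm/60 = 151.650000 rev/s
target J* = 1.9562; solve J* = V/(n·D) for n: n = V/(J*·D) = 84.6/(1.9562 × 0.612) = 70.665215 rev/s
rpm = 60·n = 4239.912916

rpm = 4239.91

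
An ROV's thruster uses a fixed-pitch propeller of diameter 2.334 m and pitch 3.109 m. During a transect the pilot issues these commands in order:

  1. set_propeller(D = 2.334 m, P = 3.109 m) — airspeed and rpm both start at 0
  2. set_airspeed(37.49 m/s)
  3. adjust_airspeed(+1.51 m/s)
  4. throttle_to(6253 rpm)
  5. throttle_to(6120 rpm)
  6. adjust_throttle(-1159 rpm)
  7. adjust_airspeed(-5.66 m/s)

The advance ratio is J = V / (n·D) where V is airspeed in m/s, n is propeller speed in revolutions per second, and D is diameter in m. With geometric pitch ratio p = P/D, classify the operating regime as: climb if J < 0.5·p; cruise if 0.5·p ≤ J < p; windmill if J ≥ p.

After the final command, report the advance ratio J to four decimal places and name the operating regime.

set_propeller: D = 2.334 m, P = 3.109 m (p = P/D = 1.332048); state ← (V=0, rpm=0)
set_airspeed(37.49): V ← 37.49 m/s
adjust_airspeed(+1.51): V ← 37.49 +1.51 = 39 m/s
throttle_to(6253): rpm ← 6253
throttle_to(6120): rpm ← 6120
adjust_throttle(-1159): rpm ← 6120 -1159 = 4961
adjust_airspeed(-5.66): V ← 39 -5.66 = 33.34 m/s
final state: V = 33.34 m/s, rpm = 4961 → n = rpm/60 = 82.683333 rev/s
J = V / (n·D) = 33.34 / (82.683333 × 2.334) = 0.172761
regime bands: climb J<0.6660 | cruise [0.6660, 1.3320) | windmill J≥1.3320
J = 0.1728 → climb

J = 0.1728, regime = climb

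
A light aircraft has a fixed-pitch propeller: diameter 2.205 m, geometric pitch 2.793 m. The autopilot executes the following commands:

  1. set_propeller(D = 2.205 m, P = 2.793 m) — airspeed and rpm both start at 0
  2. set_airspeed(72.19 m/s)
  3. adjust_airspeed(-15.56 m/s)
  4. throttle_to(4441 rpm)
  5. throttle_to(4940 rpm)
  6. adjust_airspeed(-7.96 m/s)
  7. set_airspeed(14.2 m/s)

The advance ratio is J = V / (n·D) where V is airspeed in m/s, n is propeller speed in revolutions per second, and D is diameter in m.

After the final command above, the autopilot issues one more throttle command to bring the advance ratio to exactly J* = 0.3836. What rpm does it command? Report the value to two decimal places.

rpm = 1007.29

set_propeller: D = 2.205 m, P = 2.793 m (p = P/D = 1.266667); state ← (V=0, rpm=0)
set_airspeed(72.19): V ← 72.19 m/s
adjust_airspeed(-15.56): V ← 72.19 -15.56 = 56.63 m/s
throttle_to(4441): rpm ← 4441
throttle_to(4940): rpm ← 4940
adjust_airspeed(-7.96): V ← 56.63 -7.96 = 48.67 m/s
set_airspeed(14.2): V ← 14.2 m/s
final state: V = 14.2 m/s, rpm = 4940 → n = rpm/60 = 82.333333 rev/s
target J* = 0.3836; solve J* = V/(n·D) for n: n = V/(J*·D) = 14.2/(0.3836 × 2.205) = 16.788085 rev/s
rpm = 60·n = 1007.285083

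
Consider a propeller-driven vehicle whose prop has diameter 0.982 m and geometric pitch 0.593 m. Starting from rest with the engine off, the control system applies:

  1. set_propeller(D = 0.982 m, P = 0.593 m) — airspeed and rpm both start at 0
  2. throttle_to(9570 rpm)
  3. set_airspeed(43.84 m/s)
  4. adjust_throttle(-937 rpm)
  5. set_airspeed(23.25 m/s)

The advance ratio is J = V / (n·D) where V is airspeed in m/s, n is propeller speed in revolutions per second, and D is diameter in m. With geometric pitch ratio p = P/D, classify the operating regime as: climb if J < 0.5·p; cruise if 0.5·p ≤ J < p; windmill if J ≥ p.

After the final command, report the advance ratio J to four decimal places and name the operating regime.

J = 0.1646, regime = climb

set_propeller: D = 0.982 m, P = 0.593 m (p = P/D = 0.603870); state ← (V=0, rpm=0)
throttle_to(9570): rpm ← 9570
set_airspeed(43.84): V ← 43.84 m/s
adjust_throttle(-937): rpm ← 9570 -937 = 8633
set_airspeed(23.25): V ← 23.25 m/s
final state: V = 23.25 m/s, rpm = 8633 → n = rpm/60 = 143.883333 rev/s
J = V / (n·D) = 23.25 / (143.883333 × 0.982) = 0.164551
regime bands: climb J<0.3019 | cruise [0.3019, 0.6039) | windmill J≥0.6039
J = 0.1646 → climb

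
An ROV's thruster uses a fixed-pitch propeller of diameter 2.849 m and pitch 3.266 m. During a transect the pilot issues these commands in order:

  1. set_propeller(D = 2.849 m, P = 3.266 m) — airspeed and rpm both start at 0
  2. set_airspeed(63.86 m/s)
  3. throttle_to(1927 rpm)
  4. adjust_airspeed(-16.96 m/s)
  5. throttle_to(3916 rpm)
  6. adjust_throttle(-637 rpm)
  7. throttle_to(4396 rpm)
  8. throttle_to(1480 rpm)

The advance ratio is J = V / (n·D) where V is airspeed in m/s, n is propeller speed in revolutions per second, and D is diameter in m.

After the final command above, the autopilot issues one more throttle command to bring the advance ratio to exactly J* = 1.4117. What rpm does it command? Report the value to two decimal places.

rpm = 699.66

set_propeller: D = 2.849 m, P = 3.266 m (p = P/D = 1.146367); state ← (V=0, rpm=0)
set_airspeed(63.86): V ← 63.86 m/s
throttle_to(1927): rpm ← 1927
adjust_airspeed(-16.96): V ← 63.86 -16.96 = 46.9 m/s
throttle_to(3916): rpm ← 3916
adjust_throttle(-637): rpm ← 3916 -637 = 3279
throttle_to(4396): rpm ← 4396
throttle_to(1480): rpm ← 1480
final state: V = 46.9 m/s, rpm = 1480 → n = rpm/60 = 24.666667 rev/s
target J* = 1.4117; solve J* = V/(n·D) for n: n = V/(J*·D) = 46.9/(1.4117 × 2.849) = 11.661059 rev/s
rpm = 60·n = 699.663518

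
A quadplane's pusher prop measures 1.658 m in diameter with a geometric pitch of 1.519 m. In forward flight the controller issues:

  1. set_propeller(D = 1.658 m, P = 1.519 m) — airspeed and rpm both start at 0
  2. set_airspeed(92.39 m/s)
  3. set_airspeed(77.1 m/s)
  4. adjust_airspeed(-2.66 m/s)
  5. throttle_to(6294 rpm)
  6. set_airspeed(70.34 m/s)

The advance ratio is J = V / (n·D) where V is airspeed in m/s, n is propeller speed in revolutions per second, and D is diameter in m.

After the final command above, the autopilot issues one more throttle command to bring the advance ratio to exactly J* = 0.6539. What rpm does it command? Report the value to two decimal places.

rpm = 3892.76

set_propeller: D = 1.658 m, P = 1.519 m (p = P/D = 0.916164); state ← (V=0, rpm=0)
set_airspeed(92.39): V ← 92.39 m/s
set_airspeed(77.1): V ← 77.1 m/s
adjust_airspeed(-2.66): V ← 77.1 -2.66 = 74.44 m/s
throttle_to(6294): rpm ← 6294
set_airspeed(70.34): V ← 70.34 m/s
final state: V = 70.34 m/s, rpm = 6294 → n = rpm/60 = 104.900000 rev/s
target J* = 0.6539; solve J* = V/(n·D) for n: n = V/(J*·D) = 70.34/(0.6539 × 1.658) = 64.879352 rev/s
rpm = 60·n = 3892.761091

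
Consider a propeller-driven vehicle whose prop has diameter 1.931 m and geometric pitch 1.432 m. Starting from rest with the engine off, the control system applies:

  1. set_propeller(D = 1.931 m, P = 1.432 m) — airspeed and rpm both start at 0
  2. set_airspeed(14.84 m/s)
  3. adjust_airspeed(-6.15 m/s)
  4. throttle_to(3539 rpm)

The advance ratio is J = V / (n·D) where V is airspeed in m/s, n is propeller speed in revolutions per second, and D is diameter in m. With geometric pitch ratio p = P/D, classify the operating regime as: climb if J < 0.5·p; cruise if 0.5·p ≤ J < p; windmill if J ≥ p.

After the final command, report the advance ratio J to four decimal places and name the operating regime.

J = 0.0763, regime = climb

set_propeller: D = 1.931 m, P = 1.432 m (p = P/D = 0.741585); state ← (V=0, rpm=0)
set_airspeed(14.84): V ← 14.84 m/s
adjust_airspeed(-6.15): V ← 14.84 -6.15 = 8.69 m/s
throttle_to(3539): rpm ← 3539
final state: V = 8.69 m/s, rpm = 3539 → n = rpm/60 = 58.983333 rev/s
J = V / (n·D) = 8.69 / (58.983333 × 1.931) = 0.076297
regime bands: climb J<0.3708 | cruise [0.3708, 0.7416) | windmill J≥0.7416
J = 0.0763 → climb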